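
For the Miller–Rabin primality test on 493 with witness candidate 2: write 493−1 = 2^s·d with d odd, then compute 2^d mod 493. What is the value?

493 − 1 = 492 = 2^2 · 123, so d = 123.
2^1 ≡ 2 (mod 493)
2^2 ≡ 2^2 = 4 ≡ 4 (mod 493)
2^4 ≡ 4^2 = 16 ≡ 16 (mod 493)
2^8 ≡ 16^2 = 256 ≡ 256 (mod 493)
2^16 ≡ 256^2 = 65536 ≡ 460 (mod 493)
2^32 ≡ 460^2 = 211600 ≡ 103 (mod 493)
2^64 ≡ 103^2 = 10609 ≡ 256 (mod 493)
123 = 64 + 32 + 16 + 8 + 2 + 1 in binary powers of 2.
So 2^123 ≡ 256 · 103 · 460 · 256 · 4 · 2 ≡ 76 (mod 493).
Squaring chain: 76 → 353; never reaches −1, so base 2 is a Miller–Rabin witness that 493 is composite.

76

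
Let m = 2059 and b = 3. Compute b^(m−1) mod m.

3^1 ≡ 3 (mod 2059)
3^2 ≡ 3^2 = 9 ≡ 9 (mod 2059)
3^4 ≡ 9^2 = 81 ≡ 81 (mod 2059)
3^8 ≡ 81^2 = 6561 ≡ 384 (mod 2059)
3^16 ≡ 384^2 = 147456 ≡ 1267 (mod 2059)
3^32 ≡ 1267^2 = 1605289 ≡ 1328 (mod 2059)
3^64 ≡ 1328^2 = 1763584 ≡ 1080 (mod 2059)
3^128 ≡ 1080^2 = 1166400 ≡ 1006 (mod 2059)
3^256 ≡ 1006^2 = 1012036 ≡ 1067 (mod 2059)
3^512 ≡ 1067^2 = 1138489 ≡ 1921 (mod 2059)
3^1024 ≡ 1921^2 = 3690241 ≡ 513 (mod 2059)
3^2048 ≡ 513^2 = 263169 ≡ 1676 (mod 2059)
2058 = 2048 + 8 + 2 in binary powers of 2.
So 3^2058 ≡ 1676 · 384 · 9 ≡ 289 (mod 2059).
Since 289 ≠ 1, base 3 is a Fermat witness: 2059 is composite.

289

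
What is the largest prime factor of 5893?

83

5893 = 71 · 83
83 is prime.
So 5893 = 71 · 83; the largest prime factor is 83.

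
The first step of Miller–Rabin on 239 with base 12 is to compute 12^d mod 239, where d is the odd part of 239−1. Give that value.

1

239 − 1 = 238 = 2^1 · 119, so d = 119.
12^1 ≡ 12 (mod 239)
12^2 ≡ 12^2 = 144 ≡ 144 (mod 239)
12^4 ≡ 144^2 = 20736 ≡ 182 (mod 239)
12^8 ≡ 182^2 = 33124 ≡ 142 (mod 239)
12^16 ≡ 142^2 = 20164 ≡ 88 (mod 239)
12^32 ≡ 88^2 = 7744 ≡ 96 (mod 239)
12^64 ≡ 96^2 = 9216 ≡ 134 (mod 239)
119 = 64 + 32 + 16 + 4 + 2 + 1 in binary powers of 2.
So 12^119 ≡ 134 · 96 · 88 · 182 · 144 · 12 ≡ 1 (mod 239).
Since 12^d ≡ 1 (mod 239), base 12 does not prove 239 composite.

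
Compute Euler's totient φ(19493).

19200

Factor: 19493 = 101 · 193.
φ(19493) = (101−1) · (193−1) = 100 · 192 = 19200.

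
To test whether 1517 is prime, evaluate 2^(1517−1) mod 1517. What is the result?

2^1 ≡ 2 (mod 1517)
2^2 ≡ 2^2 = 4 ≡ 4 (mod 1517)
2^4 ≡ 4^2 = 16 ≡ 16 (mod 1517)
2^8 ≡ 16^2 = 256 ≡ 256 (mod 1517)
2^16 ≡ 256^2 = 65536 ≡ 305 (mod 1517)
2^32 ≡ 305^2 = 93025 ≡ 488 (mod 1517)
2^64 ≡ 488^2 = 238144 ≡ 1492 (mod 1517)
2^128 ≡ 1492^2 = 2226064 ≡ 625 (mod 1517)
2^256 ≡ 625^2 = 390625 ≡ 756 (mod 1517)
2^512 ≡ 756^2 = 571536 ≡ 1144 (mod 1517)
2^1024 ≡ 1144^2 = 1308736 ≡ 1082 (mod 1517)
1516 = 1024 + 256 + 128 + 64 + 32 + 8 + 4 in binary powers of 2.
So 2^1516 ≡ 1082 · 756 · 625 · 1492 · 488 · 256 · 16 ≡ 756 (mod 1517).
Since 756 ≠ 1, base 2 is a Fermat witness: 1517 is composite.

756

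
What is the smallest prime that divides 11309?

43

11309 is odd.
Digit sum 14, not divisible by 3.
Ends in 9: not divisible by 5.
7: 11309 = 7·1615 + 4
11: 11309 = 11·1028 + 1
13: 11309 = 13·869 + 12
17: 11309 = 17·665 + 4
19: 11309 = 19·595 + 4
23: 11309 = 23·491 + 16
29: 11309 = 29·389 + 28
31: 11309 = 31·364 + 25
37: 11309 = 37·305 + 24
41: 11309 = 41·275 + 34
43: 11309 = 43·263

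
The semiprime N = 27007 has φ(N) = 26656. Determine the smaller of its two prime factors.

φ(n) = (p−1)(q−1) = n − (p+q) + 1, so p + q = 27007 − 26656 + 1 = 352.
p and q are the roots of t² − 352t + 27007 = 0.
Discriminant: 352² − 4·27007 = 123904 − 108028 = 15876; √15876 = 126.
q = (352 − 126)/2 = 113, p = (352 + 126)/2 = 239.
Check: 113 · 239 = 27007.

113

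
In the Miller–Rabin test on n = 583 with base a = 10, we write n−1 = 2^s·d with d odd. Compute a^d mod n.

583 − 1 = 582 = 2^1 · 291, so d = 291.
10^1 ≡ 10 (mod 583)
10^2 ≡ 10^2 = 100 ≡ 100 (mod 583)
10^4 ≡ 100^2 = 10000 ≡ 89 (mod 583)
10^8 ≡ 89^2 = 7921 ≡ 342 (mod 583)
10^16 ≡ 342^2 = 116964 ≡ 364 (mod 583)
10^32 ≡ 364^2 = 132496 ≡ 155 (mod 583)
10^64 ≡ 155^2 = 24025 ≡ 122 (mod 583)
10^128 ≡ 122^2 = 14884 ≡ 309 (mod 583)
10^256 ≡ 309^2 = 95481 ≡ 452 (mod 583)
291 = 256 + 32 + 2 + 1 in binary powers of 2.
So 10^291 ≡ 452 · 155 · 100 · 10 ≡ 307 (mod 583).
Squaring chain: 307; never reaches −1, so base 10 is a Miller–Rabin witness that 583 is composite.

307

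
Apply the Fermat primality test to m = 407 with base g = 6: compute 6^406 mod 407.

6^1 ≡ 6 (mod 407)
6^2 ≡ 6^2 = 36 ≡ 36 (mod 407)
6^4 ≡ 36^2 = 1296 ≡ 75 (mod 407)
6^8 ≡ 75^2 = 5625 ≡ 334 (mod 407)
6^16 ≡ 334^2 = 111556 ≡ 38 (mod 407)
6^32 ≡ 38^2 = 1444 ≡ 223 (mod 407)
6^64 ≡ 223^2 = 49729 ≡ 75 (mod 407)
6^128 ≡ 75^2 = 5625 ≡ 334 (mod 407)
6^256 ≡ 334^2 = 111556 ≡ 38 (mod 407)
406 = 256 + 128 + 16 + 4 + 2 in binary powers of 2.
So 6^406 ≡ 38 · 334 · 38 · 75 · 36 ≡ 258 (mod 407).
Since 258 ≠ 1, base 6 is a Fermat witness: 407 is composite.

258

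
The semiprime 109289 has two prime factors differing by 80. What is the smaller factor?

293

Since p = q + 80, we have 109289 = q(q + 80), so q² + 80q − 109289 = 0.
Discriminant: 80² + 4·109289 = 6400 + 437156 = 443556; √443556 = 666.
q = (−80 + 666)/2 = 293, and p = q + 80 = 373.
Check: 293 · 373 = 109289.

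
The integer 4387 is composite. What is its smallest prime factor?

41

4387 is odd.
Digit sum 22, not divisible by 3.
Ends in 7: not divisible by 5.
7: 4387 = 7·626 + 5
11: 4387 = 11·398 + 9
13: 4387 = 13·337 + 6
17: 4387 = 17·258 + 1
19: 4387 = 19·230 + 17
23: 4387 = 23·190 + 17
29: 4387 = 29·151 + 8
31: 4387 = 31·141 + 16
37: 4387 = 37·118 + 21
41: 4387 = 41·107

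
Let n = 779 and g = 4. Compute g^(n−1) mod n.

4^1 ≡ 4 (mod 779)
4^2 ≡ 4^2 = 16 ≡ 16 (mod 779)
4^4 ≡ 16^2 = 256 ≡ 256 (mod 779)
4^8 ≡ 256^2 = 65536 ≡ 100 (mod 779)
4^16 ≡ 100^2 = 10000 ≡ 652 (mod 779)
4^32 ≡ 652^2 = 425104 ≡ 549 (mod 779)
4^64 ≡ 549^2 = 301401 ≡ 707 (mod 779)
4^128 ≡ 707^2 = 499849 ≡ 510 (mod 779)
4^256 ≡ 510^2 = 260100 ≡ 693 (mod 779)
4^512 ≡ 693^2 = 480249 ≡ 385 (mod 779)
778 = 512 + 256 + 8 + 2 in binary powers of 2.
So 4^778 ≡ 385 · 693 · 100 · 16 ≡ 674 (mod 779).
Since 674 ≠ 1, base 4 is a Fermat witness: 779 is composite.

674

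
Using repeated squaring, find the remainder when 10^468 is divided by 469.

10^1 ≡ 10 (mod 469)
10^2 ≡ 10^2 = 100 ≡ 100 (mod 469)
10^4 ≡ 100^2 = 10000 ≡ 151 (mod 469)
10^8 ≡ 151^2 = 22801 ≡ 289 (mod 469)
10^16 ≡ 289^2 = 83521 ≡ 39 (mod 469)
10^32 ≡ 39^2 = 1521 ≡ 114 (mod 469)
10^64 ≡ 114^2 = 12996 ≡ 333 (mod 469)
10^128 ≡ 333^2 = 110889 ≡ 205 (mod 469)
10^256 ≡ 205^2 = 42025 ≡ 284 (mod 469)
468 = 256 + 128 + 64 + 16 + 4 in binary powers of 2.
So 10^468 ≡ 284 · 205 · 333 · 39 · 151 ≡ 92 (mod 469).
Since 92 ≠ 1, base 10 is a Fermat witness: 469 is composite.

92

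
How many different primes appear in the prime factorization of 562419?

5

562419 = 3^2 · 62491
62491 = 11 · 5681
5681 = 13 · 437
437 = 19 · 23
562419 = 3^2 · 11 · 13 · 19 · 23, which has 5 distinct prime factors.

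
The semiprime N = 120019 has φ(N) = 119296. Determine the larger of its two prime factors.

φ(n) = (p−1)(q−1) = n − (p+q) + 1, so p + q = 120019 − 119296 + 1 = 724.
p and q are the roots of t² − 724t + 120019 = 0.
Discriminant: 724² − 4·120019 = 524176 − 480076 = 44100; √44100 = 210.
q = (724 − 210)/2 = 257, p = (724 + 210)/2 = 467.
Check: 257 · 467 = 120019.

467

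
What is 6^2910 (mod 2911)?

747

6^1 ≡ 6 (mod 2911)
6^2 ≡ 6^2 = 36 ≡ 36 (mod 2911)
6^4 ≡ 36^2 = 1296 ≡ 1296 (mod 2911)
6^8 ≡ 1296^2 = 1679616 ≡ 2880 (mod 2911)
6^16 ≡ 2880^2 = 8294400 ≡ 961 (mod 2911)
6^32 ≡ 961^2 = 923521 ≡ 734 (mod 2911)
6^64 ≡ 734^2 = 538756 ≡ 221 (mod 2911)
6^128 ≡ 221^2 = 48841 ≡ 2265 (mod 2911)
6^256 ≡ 2265^2 = 5130225 ≡ 1043 (mod 2911)
6^512 ≡ 1043^2 = 1087849 ≡ 2046 (mod 2911)
6^1024 ≡ 2046^2 = 4186116 ≡ 98 (mod 2911)
6^2048 ≡ 98^2 = 9604 ≡ 871 (mod 2911)
2910 = 2048 + 512 + 256 + 64 + 16 + 8 + 4 + 2 in binary powers of 2.
So 6^2910 ≡ 871 · 2046 · 1043 · 221 · 961 · 2880 · 1296 · 36 ≡ 747 (mod 2911).
Since 747 ≠ 1, base 6 is a Fermat witness: 2911 is composite.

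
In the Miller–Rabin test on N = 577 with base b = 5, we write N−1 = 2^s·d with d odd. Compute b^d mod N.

577 − 1 = 576 = 2^6 · 9, so d = 9.
5^1 ≡ 5 (mod 577)
5^2 ≡ 5^2 = 25 ≡ 25 (mod 577)
5^4 ≡ 25^2 = 625 ≡ 48 (mod 577)
5^8 ≡ 48^2 = 2304 ≡ 573 (mod 577)
9 = 8 + 1 in binary powers of 2.
So 5^9 ≡ 573 · 5 ≡ 557 (mod 577).
Squaring chain: 557 → 400 → 171 → 391 → 553 → 576; reaches −1, so base 5 does not prove 577 composite.

557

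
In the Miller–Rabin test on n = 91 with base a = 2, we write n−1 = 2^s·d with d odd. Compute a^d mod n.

91 − 1 = 90 = 2^1 · 45, so d = 45.
2^1 ≡ 2 (mod 91)
2^2 ≡ 2^2 = 4 ≡ 4 (mod 91)
2^4 ≡ 4^2 = 16 ≡ 16 (mod 91)
2^8 ≡ 16^2 = 256 ≡ 74 (mod 91)
2^16 ≡ 74^2 = 5476 ≡ 16 (mod 91)
2^32 ≡ 16^2 = 256 ≡ 74 (mod 91)
45 = 32 + 8 + 4 + 1 in binary powers of 2.
So 2^45 ≡ 74 · 74 · 16 · 2 ≡ 57 (mod 91).
Squaring chain: 57; never reaches −1, so base 2 is a Miller–Rabin witness that 91 is composite.

57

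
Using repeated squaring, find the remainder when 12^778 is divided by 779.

121

12^1 ≡ 12 (mod 779)
12^2 ≡ 12^2 = 144 ≡ 144 (mod 779)
12^4 ≡ 144^2 = 20736 ≡ 482 (mod 779)
12^8 ≡ 482^2 = 232324 ≡ 182 (mod 779)
12^16 ≡ 182^2 = 33124 ≡ 406 (mod 779)
12^32 ≡ 406^2 = 164836 ≡ 467 (mod 779)
12^64 ≡ 467^2 = 218089 ≡ 748 (mod 779)
12^128 ≡ 748^2 = 559504 ≡ 182 (mod 779)
12^256 ≡ 182^2 = 33124 ≡ 406 (mod 779)
12^512 ≡ 406^2 = 164836 ≡ 467 (mod 779)
778 = 512 + 256 + 8 + 2 in binary powers of 2.
So 12^778 ≡ 467 · 406 · 182 · 144 ≡ 121 (mod 779).
Since 121 ≠ 1, base 12 is a Fermat witness: 779 is composite.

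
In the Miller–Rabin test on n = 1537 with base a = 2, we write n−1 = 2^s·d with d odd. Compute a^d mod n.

8

1537 − 1 = 1536 = 2^9 · 3, so d = 3.
2^1 ≡ 2 (mod 1537)
2^2 ≡ 2^2 = 4 ≡ 4 (mod 1537)
3 = 2 + 1 in binary powers of 2.
So 2^3 ≡ 4 · 2 ≡ 8 (mod 1537).
Squaring chain: 8 → 64 → 1022 → 861 → 487 → 471 → 513 → 342 → 152; never reaches −1, so base 2 is a Miller–Rabin witness that 1537 is composite.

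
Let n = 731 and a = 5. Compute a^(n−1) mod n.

298

5^1 ≡ 5 (mod 731)
5^2 ≡ 5^2 = 25 ≡ 25 (mod 731)
5^4 ≡ 25^2 = 625 ≡ 625 (mod 731)
5^8 ≡ 625^2 = 390625 ≡ 271 (mod 731)
5^16 ≡ 271^2 = 73441 ≡ 341 (mod 731)
5^32 ≡ 341^2 = 116281 ≡ 52 (mod 731)
5^64 ≡ 52^2 = 2704 ≡ 511 (mod 731)
5^128 ≡ 511^2 = 261121 ≡ 154 (mod 731)
5^256 ≡ 154^2 = 23716 ≡ 324 (mod 731)
5^512 ≡ 324^2 = 104976 ≡ 443 (mod 731)
730 = 512 + 128 + 64 + 16 + 8 + 2 in binary powers of 2.
So 5^730 ≡ 443 · 154 · 511 · 341 · 271 · 25 ≡ 298 (mod 731).
Since 298 ≠ 1, base 5 is a Fermat witness: 731 is composite.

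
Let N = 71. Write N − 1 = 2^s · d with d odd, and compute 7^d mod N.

70

71 − 1 = 70 = 2^1 · 35, so d = 35.
7^1 ≡ 7 (mod 71)
7^2 ≡ 7^2 = 49 ≡ 49 (mod 71)
7^4 ≡ 49^2 = 2401 ≡ 58 (mod 71)
7^8 ≡ 58^2 = 3364 ≡ 27 (mod 71)
7^16 ≡ 27^2 = 729 ≡ 19 (mod 71)
7^32 ≡ 19^2 = 361 ≡ 6 (mod 71)
35 = 32 + 2 + 1 in binary powers of 2.
So 7^35 ≡ 6 · 49 · 7 ≡ 70 (mod 71).
Since 7^d ≡ 70 (mod 71), base 7 does not prove 71 composite.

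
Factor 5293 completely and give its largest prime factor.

79

5293 = 67 · 79
79 is prime.
So 5293 = 67 · 79; the largest prime factor is 79.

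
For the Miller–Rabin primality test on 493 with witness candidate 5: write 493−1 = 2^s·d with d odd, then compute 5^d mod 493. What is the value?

419

493 − 1 = 492 = 2^2 · 123, so d = 123.
5^1 ≡ 5 (mod 493)
5^2 ≡ 5^2 = 25 ≡ 25 (mod 493)
5^4 ≡ 25^2 = 625 ≡ 132 (mod 493)
5^8 ≡ 132^2 = 17424 ≡ 169 (mod 493)
5^16 ≡ 169^2 = 28561 ≡ 460 (mod 493)
5^32 ≡ 460^2 = 211600 ≡ 103 (mod 493)
5^64 ≡ 103^2 = 10609 ≡ 256 (mod 493)
123 = 64 + 32 + 16 + 8 + 2 + 1 in binary powers of 2.
So 5^123 ≡ 256 · 103 · 460 · 169 · 25 · 5 ≡ 419 (mod 493).
Squaring chain: 419 → 53; never reaches −1, so base 5 is a Miller–Rabin witness that 493 is composite.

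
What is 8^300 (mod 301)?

8^1 ≡ 8 (mod 301)
8^2 ≡ 8^2 = 64 ≡ 64 (mod 301)
8^4 ≡ 64^2 = 4096 ≡ 183 (mod 301)
8^8 ≡ 183^2 = 33489 ≡ 78 (mod 301)
8^16 ≡ 78^2 = 6084 ≡ 64 (mod 301)
8^32 ≡ 64^2 = 4096 ≡ 183 (mod 301)
8^64 ≡ 183^2 = 33489 ≡ 78 (mod 301)
8^128 ≡ 78^2 = 6084 ≡ 64 (mod 301)
8^256 ≡ 64^2 = 4096 ≡ 183 (mod 301)
300 = 256 + 32 + 8 + 4 in binary powers of 2.
So 8^300 ≡ 183 · 183 · 78 · 183 ≡ 274 (mod 301).
Since 274 ≠ 1, base 8 is a Fermat witness: 301 is composite.

274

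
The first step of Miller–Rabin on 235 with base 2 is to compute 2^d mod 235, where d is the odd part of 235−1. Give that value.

235 − 1 = 234 = 2^1 · 117, so d = 117.
2^1 ≡ 2 (mod 235)
2^2 ≡ 2^2 = 4 ≡ 4 (mod 235)
2^4 ≡ 4^2 = 16 ≡ 16 (mod 235)
2^8 ≡ 16^2 = 256 ≡ 21 (mod 235)
2^16 ≡ 21^2 = 441 ≡ 206 (mod 235)
2^32 ≡ 206^2 = 42436 ≡ 136 (mod 235)
2^64 ≡ 136^2 = 18496 ≡ 166 (mod 235)
117 = 64 + 32 + 16 + 4 + 1 in binary powers of 2.
So 2^117 ≡ 166 · 136 · 206 · 16 · 2 ≡ 192 (mod 235).
Squaring chain: 192; never reaches −1, so base 2 is a Miller–Rabin witness that 235 is composite.

192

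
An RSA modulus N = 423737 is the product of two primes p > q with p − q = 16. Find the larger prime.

659

Since p = q + 16, we have 423737 = q(q + 16), so q² + 16q − 423737 = 0.
Discriminant: 16² + 4·423737 = 256 + 1694948 = 1695204; √1695204 = 1302.
q = (−16 + 1302)/2 = 643, and p = q + 16 = 659.
Check: 643 · 659 = 423737.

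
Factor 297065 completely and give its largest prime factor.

297065 = 5 · 59413
59413 = 19 · 3127
3127 = 53 · 59
59 is prime.
So 297065 = 5 · 19 · 53 · 59; the largest prime factor is 59.

59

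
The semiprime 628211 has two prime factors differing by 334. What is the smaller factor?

Since p = q + 334, we have 628211 = q(q + 334), so q² + 334q − 628211 = 0.
Discriminant: 334² + 4·628211 = 111556 + 2512844 = 2624400; √2624400 = 1620.
q = (−334 + 1620)/2 = 643, and p = q + 334 = 977.
Check: 643 · 977 = 628211.

643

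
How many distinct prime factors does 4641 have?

4

4641 = 3 · 1547
1547 = 7 · 221
221 = 13 · 17
4641 = 3 · 7 · 13 · 17, which has 4 distinct prime factors.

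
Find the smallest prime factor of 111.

111 is odd.
Digit sum 3, divisible by 3.

3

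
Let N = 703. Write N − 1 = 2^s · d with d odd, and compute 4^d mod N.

628

703 − 1 = 702 = 2^1 · 351, so d = 351.
4^1 ≡ 4 (mod 703)
4^2 ≡ 4^2 = 16 ≡ 16 (mod 703)
4^4 ≡ 16^2 = 256 ≡ 256 (mod 703)
4^8 ≡ 256^2 = 65536 ≡ 157 (mod 703)
4^16 ≡ 157^2 = 24649 ≡ 44 (mod 703)
4^32 ≡ 44^2 = 1936 ≡ 530 (mod 703)
4^64 ≡ 530^2 = 280900 ≡ 403 (mod 703)
4^128 ≡ 403^2 = 162409 ≡ 16 (mod 703)
4^256 ≡ 16^2 = 256 ≡ 256 (mod 703)
351 = 256 + 64 + 16 + 8 + 4 + 2 + 1 in binary powers of 2.
So 4^351 ≡ 256 · 403 · 44 · 157 · 256 · 16 · 4 ≡ 628 (mod 703).
Squaring chain: 628; never reaches −1, so base 4 is a Miller–Rabin witness that 703 is composite.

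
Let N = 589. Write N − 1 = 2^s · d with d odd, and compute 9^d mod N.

589 − 1 = 588 = 2^2 · 147, so d = 147.
9^1 ≡ 9 (mod 589)
9^2 ≡ 9^2 = 81 ≡ 81 (mod 589)
9^4 ≡ 81^2 = 6561 ≡ 82 (mod 589)
9^8 ≡ 82^2 = 6724 ≡ 245 (mod 589)
9^16 ≡ 245^2 = 60025 ≡ 536 (mod 589)
9^32 ≡ 536^2 = 287296 ≡ 453 (mod 589)
9^64 ≡ 453^2 = 205209 ≡ 237 (mod 589)
9^128 ≡ 237^2 = 56169 ≡ 214 (mod 589)
147 = 128 + 16 + 2 + 1 in binary powers of 2.
So 9^147 ≡ 214 · 536 · 81 · 9 ≡ 64 (mod 589).
Squaring chain: 64 → 562; never reaches −1, so base 9 is a Miller–Rabin witness that 589 is composite.

64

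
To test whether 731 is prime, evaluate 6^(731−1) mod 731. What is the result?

6^1 ≡ 6 (mod 731)
6^2 ≡ 6^2 = 36 ≡ 36 (mod 731)
6^4 ≡ 36^2 = 1296 ≡ 565 (mod 731)
6^8 ≡ 565^2 = 319225 ≡ 509 (mod 731)
6^16 ≡ 509^2 = 259081 ≡ 307 (mod 731)
6^32 ≡ 307^2 = 94249 ≡ 681 (mod 731)
6^64 ≡ 681^2 = 463761 ≡ 307 (mod 731)
6^128 ≡ 307^2 = 94249 ≡ 681 (mod 731)
6^256 ≡ 681^2 = 463761 ≡ 307 (mod 731)
6^512 ≡ 307^2 = 94249 ≡ 681 (mod 731)
730 = 512 + 128 + 64 + 16 + 8 + 2 in binary powers of 2.
So 6^730 ≡ 681 · 681 · 307 · 307 · 509 · 36 ≡ 49 (mod 731).
Since 49 ≠ 1, base 6 is a Fermat witness: 731 is composite.

49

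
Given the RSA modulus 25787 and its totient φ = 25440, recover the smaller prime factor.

φ(n) = (p−1)(q−1) = n − (p+q) + 1, so p + q = 25787 − 25440 + 1 = 348.
p and q are the roots of t² − 348t + 25787 = 0.
Discriminant: 348² − 4·25787 = 121104 − 103148 = 17956; √17956 = 134.
q = (348 − 134)/2 = 107, p = (348 + 134)/2 = 241.
Check: 107 · 241 = 25787.

107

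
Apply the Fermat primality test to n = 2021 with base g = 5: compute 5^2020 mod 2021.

883

5^1 ≡ 5 (mod 2021)
5^2 ≡ 5^2 = 25 ≡ 25 (mod 2021)
5^4 ≡ 25^2 = 625 ≡ 625 (mod 2021)
5^8 ≡ 625^2 = 390625 ≡ 572 (mod 2021)
5^16 ≡ 572^2 = 327184 ≡ 1803 (mod 2021)
5^32 ≡ 1803^2 = 3250809 ≡ 1041 (mod 2021)
5^64 ≡ 1041^2 = 1083681 ≡ 425 (mod 2021)
5^128 ≡ 425^2 = 180625 ≡ 756 (mod 2021)
5^256 ≡ 756^2 = 571536 ≡ 1614 (mod 2021)
5^512 ≡ 1614^2 = 2604996 ≡ 1948 (mod 2021)
5^1024 ≡ 1948^2 = 3794704 ≡ 1287 (mod 2021)
2020 = 1024 + 512 + 256 + 128 + 64 + 32 + 4 in binary powers of 2.
So 5^2020 ≡ 1287 · 1948 · 1614 · 756 · 425 · 1041 · 625 ≡ 883 (mod 2021).
Since 883 ≠ 1, base 5 is a Fermat witness: 2021 is composite.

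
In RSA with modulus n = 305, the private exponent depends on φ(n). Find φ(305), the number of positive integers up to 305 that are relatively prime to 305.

240

Factor: 305 = 5 · 61.
φ(305) = (5−1) · (61−1) = 4 · 60 = 240.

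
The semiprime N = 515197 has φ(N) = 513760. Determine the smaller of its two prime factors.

677

φ(n) = (p−1)(q−1) = n − (p+q) + 1, so p + q = 515197 − 513760 + 1 = 1438.
p and q are the roots of t² − 1438t + 515197 = 0.
Discriminant: 1438² − 4·515197 = 2067844 − 2060788 = 7056; √7056 = 84.
q = (1438 − 84)/2 = 677, p = (1438 + 84)/2 = 761.
Check: 677 · 761 = 515197.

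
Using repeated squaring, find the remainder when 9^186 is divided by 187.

64

9^1 ≡ 9 (mod 187)
9^2 ≡ 9^2 = 81 ≡ 81 (mod 187)
9^4 ≡ 81^2 = 6561 ≡ 16 (mod 187)
9^8 ≡ 16^2 = 256 ≡ 69 (mod 187)
9^16 ≡ 69^2 = 4761 ≡ 86 (mod 187)
9^32 ≡ 86^2 = 7396 ≡ 103 (mod 187)
9^64 ≡ 103^2 = 10609 ≡ 137 (mod 187)
9^128 ≡ 137^2 = 18769 ≡ 69 (mod 187)
186 = 128 + 32 + 16 + 8 + 2 in binary powers of 2.
So 9^186 ≡ 69 · 103 · 86 · 69 · 81 ≡ 64 (mod 187).
Since 64 ≠ 1, base 9 is a Fermat witness: 187 is composite.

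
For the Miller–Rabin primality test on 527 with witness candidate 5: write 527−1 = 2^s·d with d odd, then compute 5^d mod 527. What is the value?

527 − 1 = 526 = 2^1 · 263, so d = 263.
5^1 ≡ 5 (mod 527)
5^2 ≡ 5^2 = 25 ≡ 25 (mod 527)
5^4 ≡ 25^2 = 625 ≡ 98 (mod 527)
5^8 ≡ 98^2 = 9604 ≡ 118 (mod 527)
5^16 ≡ 118^2 = 13924 ≡ 222 (mod 527)
5^32 ≡ 222^2 = 49284 ≡ 273 (mod 527)
5^64 ≡ 273^2 = 74529 ≡ 222 (mod 527)
5^128 ≡ 222^2 = 49284 ≡ 273 (mod 527)
5^256 ≡ 273^2 = 74529 ≡ 222 (mod 527)
263 = 256 + 4 + 2 + 1 in binary powers of 2.
So 5^263 ≡ 222 · 98 · 25 · 5 ≡ 180 (mod 527).
Squaring chain: 180; never reaches −1, so base 5 is a Miller–Rabin witness that 527 is composite.

180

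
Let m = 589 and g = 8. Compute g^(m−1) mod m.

419

8^1 ≡ 8 (mod 589)
8^2 ≡ 8^2 = 64 ≡ 64 (mod 589)
8^4 ≡ 64^2 = 4096 ≡ 562 (mod 589)
8^8 ≡ 562^2 = 315844 ≡ 140 (mod 589)
8^16 ≡ 140^2 = 19600 ≡ 163 (mod 589)
8^32 ≡ 163^2 = 26569 ≡ 64 (mod 589)
8^64 ≡ 64^2 = 4096 ≡ 562 (mod 589)
8^128 ≡ 562^2 = 315844 ≡ 140 (mod 589)
8^256 ≡ 140^2 = 19600 ≡ 163 (mod 589)
8^512 ≡ 163^2 = 26569 ≡ 64 (mod 589)
588 = 512 + 64 + 8 + 4 in binary powers of 2.
So 8^588 ≡ 64 · 562 · 140 · 562 ≡ 419 (mod 589).
Since 419 ≠ 1, base 8 is a Fermat witness: 589 is composite.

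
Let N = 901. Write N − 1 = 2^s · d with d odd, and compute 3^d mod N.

901 − 1 = 900 = 2^2 · 225, so d = 225.
3^1 ≡ 3 (mod 901)
3^2 ≡ 3^2 = 9 ≡ 9 (mod 901)
3^4 ≡ 9^2 = 81 ≡ 81 (mod 901)
3^8 ≡ 81^2 = 6561 ≡ 254 (mod 901)
3^16 ≡ 254^2 = 64516 ≡ 545 (mod 901)
3^32 ≡ 545^2 = 297025 ≡ 596 (mod 901)
3^64 ≡ 596^2 = 355216 ≡ 222 (mod 901)
3^128 ≡ 222^2 = 49284 ≡ 630 (mod 901)
225 = 128 + 64 + 32 + 1 in binary powers of 2.
So 3^225 ≡ 630 · 222 · 596 · 3 ≡ 734 (mod 901).
Squaring chain: 734 → 859; never reaches −1, so base 3 is a Miller–Rabin witness that 901 is composite.

734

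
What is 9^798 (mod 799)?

9^1 ≡ 9 (mod 799)
9^2 ≡ 9^2 = 81 ≡ 81 (mod 799)
9^4 ≡ 81^2 = 6561 ≡ 169 (mod 799)
9^8 ≡ 169^2 = 28561 ≡ 596 (mod 799)
9^16 ≡ 596^2 = 355216 ≡ 460 (mod 799)
9^32 ≡ 460^2 = 211600 ≡ 664 (mod 799)
9^64 ≡ 664^2 = 440896 ≡ 647 (mod 799)
9^128 ≡ 647^2 = 418609 ≡ 732 (mod 799)
9^256 ≡ 732^2 = 535824 ≡ 494 (mod 799)
9^512 ≡ 494^2 = 244036 ≡ 341 (mod 799)
798 = 512 + 256 + 16 + 8 + 4 + 2 in binary powers of 2.
So 9^798 ≡ 341 · 494 · 460 · 596 · 169 · 81 ≡ 225 (mod 799).
Since 225 ≠ 1, base 9 is a Fermat witness: 799 is composite.

225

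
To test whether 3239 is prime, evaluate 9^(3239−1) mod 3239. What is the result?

1352

9^1 ≡ 9 (mod 3239)
9^2 ≡ 9^2 = 81 ≡ 81 (mod 3239)
9^4 ≡ 81^2 = 6561 ≡ 83 (mod 3239)
9^8 ≡ 83^2 = 6889 ≡ 411 (mod 3239)
9^16 ≡ 411^2 = 168921 ≡ 493 (mod 3239)
9^32 ≡ 493^2 = 243049 ≡ 124 (mod 3239)
9^64 ≡ 124^2 = 15376 ≡ 2420 (mod 3239)
9^128 ≡ 2420^2 = 5856400 ≡ 288 (mod 3239)
9^256 ≡ 288^2 = 82944 ≡ 1969 (mod 3239)
9^512 ≡ 1969^2 = 3876961 ≡ 3117 (mod 3239)
9^1024 ≡ 3117^2 = 9715689 ≡ 1928 (mod 3239)
9^2048 ≡ 1928^2 = 3717184 ≡ 2051 (mod 3239)
3238 = 2048 + 1024 + 128 + 32 + 4 + 2 in binary powers of 2.
So 9^3238 ≡ 2051 · 1928 · 288 · 124 · 83 · 81 ≡ 1352 (mod 3239).
Since 1352 ≠ 1, base 9 is a Fermat witness: 3239 is composite.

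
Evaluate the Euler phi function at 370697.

Factor: 370697 = 59 · 61 · 103.
φ(370697) = (59−1) · (61−1) · (103−1) = 58 · 60 · 102 = 354960.

354960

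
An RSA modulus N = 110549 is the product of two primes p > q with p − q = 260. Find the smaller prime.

227

Since p = q + 260, we have 110549 = q(q + 260), so q² + 260q − 110549 = 0.
Discriminant: 260² + 4·110549 = 67600 + 442196 = 509796; √509796 = 714.
q = (−260 + 714)/2 = 227, and p = q + 260 = 487.
Check: 227 · 487 = 110549.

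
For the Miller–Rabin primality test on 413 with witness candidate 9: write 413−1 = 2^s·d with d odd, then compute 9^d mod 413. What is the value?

86

413 − 1 = 412 = 2^2 · 103, so d = 103.
9^1 ≡ 9 (mod 413)
9^2 ≡ 9^2 = 81 ≡ 81 (mod 413)
9^4 ≡ 81^2 = 6561 ≡ 366 (mod 413)
9^8 ≡ 366^2 = 133956 ≡ 144 (mod 413)
9^16 ≡ 144^2 = 20736 ≡ 86 (mod 413)
9^32 ≡ 86^2 = 7396 ≡ 375 (mod 413)
9^64 ≡ 375^2 = 140625 ≡ 205 (mod 413)
103 = 64 + 32 + 4 + 2 + 1 in binary powers of 2.
So 9^103 ≡ 205 · 375 · 366 · 81 · 9 ≡ 86 (mod 413).
Squaring chain: 86 → 375; never reaches −1, so base 9 is a Miller–Rabin witness that 413 is composite.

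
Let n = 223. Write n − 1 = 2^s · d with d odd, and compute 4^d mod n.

223 − 1 = 222 = 2^1 · 111, so d = 111.
4^1 ≡ 4 (mod 223)
4^2 ≡ 4^2 = 16 ≡ 16 (mod 223)
4^4 ≡ 16^2 = 256 ≡ 33 (mod 223)
4^8 ≡ 33^2 = 1089 ≡ 197 (mod 223)
4^16 ≡ 197^2 = 38809 ≡ 7 (mod 223)
4^32 ≡ 7^2 = 49 ≡ 49 (mod 223)
4^64 ≡ 49^2 = 2401 ≡ 171 (mod 223)
111 = 64 + 32 + 8 + 4 + 2 + 1 in binary powers of 2.
So 4^111 ≡ 171 · 49 · 197 · 33 · 16 · 4 ≡ 1 (mod 223).
Since 4^d ≡ 1 (mod 223), base 4 does not prove 223 composite.

1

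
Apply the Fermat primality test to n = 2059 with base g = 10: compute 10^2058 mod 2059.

57

10^1 ≡ 10 (mod 2059)
10^2 ≡ 10^2 = 100 ≡ 100 (mod 2059)
10^4 ≡ 100^2 = 10000 ≡ 1764 (mod 2059)
10^8 ≡ 1764^2 = 3111696 ≡ 547 (mod 2059)
10^16 ≡ 547^2 = 299209 ≡ 654 (mod 2059)
10^32 ≡ 654^2 = 427716 ≡ 1503 (mod 2059)
10^64 ≡ 1503^2 = 2259009 ≡ 286 (mod 2059)
10^128 ≡ 286^2 = 81796 ≡ 1495 (mod 2059)
10^256 ≡ 1495^2 = 2235025 ≡ 1010 (mod 2059)
10^512 ≡ 1010^2 = 1020100 ≡ 895 (mod 2059)
10^1024 ≡ 895^2 = 801025 ≡ 74 (mod 2059)
10^2048 ≡ 74^2 = 5476 ≡ 1358 (mod 2059)
2058 = 2048 + 8 + 2 in binary powers of 2.
So 10^2058 ≡ 1358 · 547 · 100 ≡ 57 (mod 2059).
Since 57 ≠ 1, base 10 is a Fermat witness: 2059 is composite.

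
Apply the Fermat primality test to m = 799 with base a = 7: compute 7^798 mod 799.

773

7^1 ≡ 7 (mod 799)
7^2 ≡ 7^2 = 49 ≡ 49 (mod 799)
7^4 ≡ 49^2 = 2401 ≡ 4 (mod 799)
7^8 ≡ 4^2 = 16 ≡ 16 (mod 799)
7^16 ≡ 16^2 = 256 ≡ 256 (mod 799)
7^32 ≡ 256^2 = 65536 ≡ 18 (mod 799)
7^64 ≡ 18^2 = 324 ≡ 324 (mod 799)
7^128 ≡ 324^2 = 104976 ≡ 307 (mod 799)
7^256 ≡ 307^2 = 94249 ≡ 766 (mod 799)
7^512 ≡ 766^2 = 586756 ≡ 290 (mod 799)
798 = 512 + 256 + 16 + 8 + 4 + 2 in binary powers of 2.
So 7^798 ≡ 290 · 766 · 256 · 16 · 4 · 49 ≡ 773 (mod 799).
Since 773 ≠ 1, base 7 is a Fermat witness: 799 is composite.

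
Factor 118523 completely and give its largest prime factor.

118523 = 29 · 4087
4087 = 61 · 67
67 is prime.
So 118523 = 29 · 61 · 67; the largest prime factor is 67.

67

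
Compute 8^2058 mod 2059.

8^1 ≡ 8 (mod 2059)
8^2 ≡ 8^2 = 64 ≡ 64 (mod 2059)
8^4 ≡ 64^2 = 4096 ≡ 2037 (mod 2059)
8^8 ≡ 2037^2 = 4149369 ≡ 484 (mod 2059)
8^16 ≡ 484^2 = 234256 ≡ 1589 (mod 2059)
8^32 ≡ 1589^2 = 2524921 ≡ 587 (mod 2059)
8^64 ≡ 587^2 = 344569 ≡ 716 (mod 2059)
8^128 ≡ 716^2 = 512656 ≡ 2024 (mod 2059)
8^256 ≡ 2024^2 = 4096576 ≡ 1225 (mod 2059)
8^512 ≡ 1225^2 = 1500625 ≡ 1673 (mod 2059)
8^1024 ≡ 1673^2 = 2798929 ≡ 748 (mod 2059)
8^2048 ≡ 748^2 = 559504 ≡ 1515 (mod 2059)
2058 = 2048 + 8 + 2 in binary powers of 2.
So 8^2058 ≡ 1515 · 484 · 64 ≡ 1971 (mod 2059).
Since 1971 ≠ 1, base 8 is a Fermat witness: 2059 is composite.

1971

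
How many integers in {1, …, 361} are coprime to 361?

Factor: 361 = 19^2.
φ(361) = 19^1·(19−1) = 342.

342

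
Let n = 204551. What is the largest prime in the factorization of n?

71

204551 = 43 · 4757
4757 = 67 · 71
71 is prime.
So 204551 = 43 · 67 · 71; the largest prime factor is 71.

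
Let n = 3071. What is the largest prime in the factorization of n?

83

3071 = 37 · 83
83 is prime.
So 3071 = 37 · 83; the largest prime factor is 83.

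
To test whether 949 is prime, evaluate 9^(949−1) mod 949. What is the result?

1

9^1 ≡ 9 (mod 949)
9^2 ≡ 9^2 = 81 ≡ 81 (mod 949)
9^4 ≡ 81^2 = 6561 ≡ 867 (mod 949)
9^8 ≡ 867^2 = 751689 ≡ 81 (mod 949)
9^16 ≡ 81^2 = 6561 ≡ 867 (mod 949)
9^32 ≡ 867^2 = 751689 ≡ 81 (mod 949)
9^64 ≡ 81^2 = 6561 ≡ 867 (mod 949)
9^128 ≡ 867^2 = 751689 ≡ 81 (mod 949)
9^256 ≡ 81^2 = 6561 ≡ 867 (mod 949)
9^512 ≡ 867^2 = 751689 ≡ 81 (mod 949)
948 = 512 + 256 + 128 + 32 + 16 + 4 in binary powers of 2.
So 9^948 ≡ 81 · 867 · 81 · 81 · 867 · 867 ≡ 1 (mod 949).
Since the result is 1, base 9 gives no evidence that 949 is composite.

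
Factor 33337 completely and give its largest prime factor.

53

33337 = 17 · 1961
1961 = 37 · 53
53 is prime.
So 33337 = 17 · 37 · 53; the largest prime factor is 53.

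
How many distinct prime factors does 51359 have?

51359 = 7 · 7337
7337 = 11 · 667
667 = 23 · 29
51359 = 7 · 11 · 23 · 29, which has 4 distinct prime factors.

4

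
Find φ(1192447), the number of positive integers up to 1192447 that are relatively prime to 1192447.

Factor: 1192447 = 53 · 149 · 151.
φ(1192447) = (53−1) · (149−1) · (151−1) = 52 · 148 · 150 = 1154400.

1154400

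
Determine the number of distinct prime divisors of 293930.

6

293930 = 2 · 146965
146965 = 5 · 29393
29393 = 7 · 4199
4199 = 13 · 323
323 = 17 · 19
293930 = 2 · 5 · 7 · 13 · 17 · 19, which has 6 distinct prime factors.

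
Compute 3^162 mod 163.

1

3^1 ≡ 3 (mod 163)
3^2 ≡ 3^2 = 9 ≡ 9 (mod 163)
3^4 ≡ 9^2 = 81 ≡ 81 (mod 163)
3^8 ≡ 81^2 = 6561 ≡ 41 (mod 163)
3^16 ≡ 41^2 = 1681 ≡ 51 (mod 163)
3^32 ≡ 51^2 = 2601 ≡ 156 (mod 163)
3^64 ≡ 156^2 = 24336 ≡ 49 (mod 163)
3^128 ≡ 49^2 = 2401 ≡ 119 (mod 163)
162 = 128 + 32 + 2 in binary powers of 2.
So 3^162 ≡ 119 · 156 · 9 ≡ 1 (mod 163).
Since the result is 1, base 3 gives no evidence that 163 is composite.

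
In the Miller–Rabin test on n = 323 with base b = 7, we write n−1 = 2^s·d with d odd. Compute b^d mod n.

323 − 1 = 322 = 2^1 · 161, so d = 161.
7^1 ≡ 7 (mod 323)
7^2 ≡ 7^2 = 49 ≡ 49 (mod 323)
7^4 ≡ 49^2 = 2401 ≡ 140 (mod 323)
7^8 ≡ 140^2 = 19600 ≡ 220 (mod 323)
7^16 ≡ 220^2 = 48400 ≡ 273 (mod 323)
7^32 ≡ 273^2 = 74529 ≡ 239 (mod 323)
7^64 ≡ 239^2 = 57121 ≡ 273 (mod 323)
7^128 ≡ 273^2 = 74529 ≡ 239 (mod 323)
161 = 128 + 32 + 1 in binary powers of 2.
So 7^161 ≡ 239 · 239 · 7 ≡ 296 (mod 323).
Squaring chain: 296; never reaches −1, so base 7 is a Miller–Rabin witness that 323 is composite.

296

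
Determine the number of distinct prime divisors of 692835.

6

692835 = 3 · 230945
230945 = 5 · 46189
46189 = 11 · 4199
4199 = 13 · 323
323 = 17 · 19
692835 = 3 · 5 · 11 · 13 · 17 · 19, which has 6 distinct prime factors.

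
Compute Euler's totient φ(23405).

18000

Factor: 23405 = 5 · 31 · 151.
φ(23405) = (5−1) · (31−1) · (151−1) = 4 · 30 · 150 = 18000.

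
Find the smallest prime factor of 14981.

71

14981 is odd.
Digit sum 23, not divisible by 3.
Ends in 1: not divisible by 5.
7: 14981 = 7·2140 + 1
11: 14981 = 11·1361 + 10
13: 14981 = 13·1152 + 5
17: 14981 = 17·881 + 4
19: 14981 = 19·788 + 9
23: 14981 = 23·651 + 8
29: 14981 = 29·516 + 17
31: 14981 = 31·483 + 8
37: 14981 = 37·404 + 33
41: 14981 = 41·365 + 16
43: 14981 = 43·348 + 17
47: 14981 = 47·318 + 35
53: 14981 = 53·282 + 35
59: 14981 = 59·253 + 54
61: 14981 = 61·245 + 36
67: 14981 = 67·223 + 40
71: 14981 = 71·211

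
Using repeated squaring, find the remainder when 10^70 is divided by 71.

1

10^1 ≡ 10 (mod 71)
10^2 ≡ 10^2 = 100 ≡ 29 (mod 71)
10^4 ≡ 29^2 = 841 ≡ 60 (mod 71)
10^8 ≡ 60^2 = 3600 ≡ 50 (mod 71)
10^16 ≡ 50^2 = 2500 ≡ 15 (mod 71)
10^32 ≡ 15^2 = 225 ≡ 12 (mod 71)
10^64 ≡ 12^2 = 144 ≡ 2 (mod 71)
70 = 64 + 4 + 2 in binary powers of 2.
So 10^70 ≡ 2 · 60 · 29 ≡ 1 (mod 71).
Since the result is 1, base 10 gives no evidence that 71 is composite.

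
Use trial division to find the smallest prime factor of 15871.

59

15871 is odd.
Digit sum 22, not divisible by 3.
Ends in 1: not divisible by 5.
7: 15871 = 7·2267 + 2
11: 15871 = 11·1442 + 9
13: 15871 = 13·1220 + 11
17: 15871 = 17·933 + 10
19: 15871 = 19·835 + 6
23: 15871 = 23·690 + 1
29: 15871 = 29·547 + 8
31: 15871 = 31·511 + 30
37: 15871 = 37·428 + 35
41: 15871 = 41·387 + 4
43: 15871 = 43·369 + 4
47: 15871 = 47·337 + 32
53: 15871 = 53·299 + 24
59: 15871 = 59·269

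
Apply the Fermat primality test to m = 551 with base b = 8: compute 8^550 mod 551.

486

8^1 ≡ 8 (mod 551)
8^2 ≡ 8^2 = 64 ≡ 64 (mod 551)
8^4 ≡ 64^2 = 4096 ≡ 239 (mod 551)
8^8 ≡ 239^2 = 57121 ≡ 368 (mod 551)
8^16 ≡ 368^2 = 135424 ≡ 429 (mod 551)
8^32 ≡ 429^2 = 184041 ≡ 7 (mod 551)
8^64 ≡ 7^2 = 49 ≡ 49 (mod 551)
8^128 ≡ 49^2 = 2401 ≡ 197 (mod 551)
8^256 ≡ 197^2 = 38809 ≡ 239 (mod 551)
8^512 ≡ 239^2 = 57121 ≡ 368 (mod 551)
550 = 512 + 32 + 4 + 2 in binary powers of 2.
So 8^550 ≡ 368 · 7 · 239 · 64 ≡ 486 (mod 551).
Since 486 ≠ 1, base 8 is a Fermat witness: 551 is composite.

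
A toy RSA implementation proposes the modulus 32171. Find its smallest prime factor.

32171 is odd.
Digit sum 14, not divisible by 3.
Ends in 1: not divisible by 5.
7: 32171 = 7·4595 + 6
11: 32171 = 11·2924 + 7
13: 32171 = 13·2474 + 9
17: 32171 = 17·1892 + 7
19: 32171 = 19·1693 + 4
23: 32171 = 23·1398 + 17
29: 32171 = 29·1109 + 10
31: 32171 = 31·1037 + 24
37: 32171 = 37·869 + 18
41: 32171 = 41·784 + 27
43: 32171 = 43·748 + 7
47: 32171 = 47·684 + 23
53: 32171 = 53·607

53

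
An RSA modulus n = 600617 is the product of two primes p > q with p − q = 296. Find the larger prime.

Since p = q + 296, we have 600617 = q(q + 296), so q² + 296q − 600617 = 0.
Discriminant: 296² + 4·600617 = 87616 + 2402468 = 2490084; √2490084 = 1578.
q = (−296 + 1578)/2 = 641, and p = q + 296 = 937.
Check: 641 · 937 = 600617.

937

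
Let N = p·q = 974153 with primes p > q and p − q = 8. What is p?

991

Since p = q + 8, we have 974153 = q(q + 8), so q² + 8q − 974153 = 0.
Discriminant: 8² + 4·974153 = 64 + 3896612 = 3896676; √3896676 = 1974.
q = (−8 + 1974)/2 = 983, and p = q + 8 = 991.
Check: 983 · 991 = 974153.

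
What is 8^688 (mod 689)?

248

8^1 ≡ 8 (mod 689)
8^2 ≡ 8^2 = 64 ≡ 64 (mod 689)
8^4 ≡ 64^2 = 4096 ≡ 651 (mod 689)
8^8 ≡ 651^2 = 423801 ≡ 66 (mod 689)
8^16 ≡ 66^2 = 4356 ≡ 222 (mod 689)
8^32 ≡ 222^2 = 49284 ≡ 365 (mod 689)
8^64 ≡ 365^2 = 133225 ≡ 248 (mod 689)
8^128 ≡ 248^2 = 61504 ≡ 183 (mod 689)
8^256 ≡ 183^2 = 33489 ≡ 417 (mod 689)
8^512 ≡ 417^2 = 173889 ≡ 261 (mod 689)
688 = 512 + 128 + 32 + 16 in binary powers of 2.
So 8^688 ≡ 261 · 183 · 365 · 222 ≡ 248 (mod 689).
Since 248 ≠ 1, base 8 is a Fermat witness: 689 is composite.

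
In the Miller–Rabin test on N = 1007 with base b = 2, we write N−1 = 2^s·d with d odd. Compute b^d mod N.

1007 − 1 = 1006 = 2^1 · 503, so d = 503.
2^1 ≡ 2 (mod 1007)
2^2 ≡ 2^2 = 4 ≡ 4 (mod 1007)
2^4 ≡ 4^2 = 16 ≡ 16 (mod 1007)
2^8 ≡ 16^2 = 256 ≡ 256 (mod 1007)
2^16 ≡ 256^2 = 65536 ≡ 81 (mod 1007)
2^32 ≡ 81^2 = 6561 ≡ 519 (mod 1007)
2^64 ≡ 519^2 = 269361 ≡ 492 (mod 1007)
2^128 ≡ 492^2 = 242064 ≡ 384 (mod 1007)
2^256 ≡ 384^2 = 147456 ≡ 434 (mod 1007)
503 = 256 + 128 + 64 + 32 + 16 + 4 + 2 + 1 in binary powers of 2.
So 2^503 ≡ 434 · 384 · 492 · 519 · 81 · 16 · 4 · 2 ≡ 124 (mod 1007).
Squaring chain: 124; never reaches −1, so base 2 is a Miller–Rabin witness that 1007 is composite.

124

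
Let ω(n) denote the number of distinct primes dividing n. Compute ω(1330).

4

1330 = 2 · 665
665 = 5 · 133
133 = 7 · 19
1330 = 2 · 5 · 7 · 19, which has 4 distinct prime factors.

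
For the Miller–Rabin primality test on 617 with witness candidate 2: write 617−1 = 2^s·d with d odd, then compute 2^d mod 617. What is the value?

616

617 − 1 = 616 = 2^3 · 77, so d = 77.
2^1 ≡ 2 (mod 617)
2^2 ≡ 2^2 = 4 ≡ 4 (mod 617)
2^4 ≡ 4^2 = 16 ≡ 16 (mod 617)
2^8 ≡ 16^2 = 256 ≡ 256 (mod 617)
2^16 ≡ 256^2 = 65536 ≡ 134 (mod 617)
2^32 ≡ 134^2 = 17956 ≡ 63 (mod 617)
2^64 ≡ 63^2 = 3969 ≡ 267 (mod 617)
77 = 64 + 8 + 4 + 1 in binary powers of 2.
So 2^77 ≡ 267 · 256 · 16 · 2 ≡ 616 (mod 617).
Since 2^d ≡ 616 (mod 617), base 2 does not prove 617 composite.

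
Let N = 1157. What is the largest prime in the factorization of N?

89

1157 = 13 · 89
89 is prime.
So 1157 = 13 · 89; the largest prime factor is 89.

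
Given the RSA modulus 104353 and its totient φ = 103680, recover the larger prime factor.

433

φ(n) = (p−1)(q−1) = n − (p+q) + 1, so p + q = 104353 − 103680 + 1 = 674.
p and q are the roots of t² − 674t + 104353 = 0.
Discriminant: 674² − 4·104353 = 454276 − 417412 = 36864; √36864 = 192.
q = (674 − 192)/2 = 241, p = (674 + 192)/2 = 433.
Check: 241 · 433 = 104353.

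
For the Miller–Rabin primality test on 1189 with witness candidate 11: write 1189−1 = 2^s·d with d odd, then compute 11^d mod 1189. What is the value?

438

1189 − 1 = 1188 = 2^2 · 297, so d = 297.
11^1 ≡ 11 (mod 1189)
11^2 ≡ 11^2 = 121 ≡ 121 (mod 1189)
11^4 ≡ 121^2 = 14641 ≡ 373 (mod 1189)
11^8 ≡ 373^2 = 139129 ≡ 16 (mod 1189)
11^16 ≡ 16^2 = 256 ≡ 256 (mod 1189)
11^32 ≡ 256^2 = 65536 ≡ 141 (mod 1189)
11^64 ≡ 141^2 = 19881 ≡ 857 (mod 1189)
11^128 ≡ 857^2 = 734449 ≡ 836 (mod 1189)
11^256 ≡ 836^2 = 698896 ≡ 953 (mod 1189)
297 = 256 + 32 + 8 + 1 in binary powers of 2.
So 11^297 ≡ 953 · 141 · 16 · 11 ≡ 438 (mod 1189).
Squaring chain: 438 → 415; never reaches −1, so base 11 is a Miller–Rabin witness that 1189 is composite.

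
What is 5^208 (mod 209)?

5^1 ≡ 5 (mod 209)
5^2 ≡ 5^2 = 25 ≡ 25 (mod 209)
5^4 ≡ 25^2 = 625 ≡ 207 (mod 209)
5^8 ≡ 207^2 = 42849 ≡ 4 (mod 209)
5^16 ≡ 4^2 = 16 ≡ 16 (mod 209)
5^32 ≡ 16^2 = 256 ≡ 47 (mod 209)
5^64 ≡ 47^2 = 2209 ≡ 119 (mod 209)
5^128 ≡ 119^2 = 14161 ≡ 158 (mod 209)
208 = 128 + 64 + 16 in binary powers of 2.
So 5^208 ≡ 158 · 119 · 16 ≡ 81 (mod 209).
Since 81 ≠ 1, base 5 is a Fermat witness: 209 is composite.

81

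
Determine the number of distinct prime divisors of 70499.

4

70499 = 11 · 6409
6409 = 13 · 493
493 = 17 · 29
70499 = 11 · 13 · 17 · 29, which has 4 distinct prime factors.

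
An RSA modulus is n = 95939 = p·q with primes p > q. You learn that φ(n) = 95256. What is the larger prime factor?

φ(n) = (p−1)(q−1) = n − (p+q) + 1, so p + q = 95939 − 95256 + 1 = 684.
p and q are the roots of t² − 684t + 95939 = 0.
Discriminant: 684² − 4·95939 = 467856 − 383756 = 84100; √84100 = 290.
q = (684 − 290)/2 = 197, p = (684 + 290)/2 = 487.
Check: 197 · 487 = 95939.

487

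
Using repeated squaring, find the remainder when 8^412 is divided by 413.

302

8^1 ≡ 8 (mod 413)
8^2 ≡ 8^2 = 64 ≡ 64 (mod 413)
8^4 ≡ 64^2 = 4096 ≡ 379 (mod 413)
8^8 ≡ 379^2 = 143641 ≡ 330 (mod 413)
8^16 ≡ 330^2 = 108900 ≡ 281 (mod 413)
8^32 ≡ 281^2 = 78961 ≡ 78 (mod 413)
8^64 ≡ 78^2 = 6084 ≡ 302 (mod 413)
8^128 ≡ 302^2 = 91204 ≡ 344 (mod 413)
8^256 ≡ 344^2 = 118336 ≡ 218 (mod 413)
412 = 256 + 128 + 16 + 8 + 4 in binary powers of 2.
So 8^412 ≡ 218 · 344 · 281 · 330 · 379 ≡ 302 (mod 413).
Since 302 ≠ 1, base 8 is a Fermat witness: 413 is composite.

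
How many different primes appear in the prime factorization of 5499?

3

5499 = 3^2 · 611
611 = 13 · 47
5499 = 3^2 · 13 · 47, which has 3 distinct prime factors.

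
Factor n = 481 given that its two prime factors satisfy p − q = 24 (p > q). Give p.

37

Since p = q + 24, we have 481 = q(q + 24), so q² + 24q − 481 = 0.
Discriminant: 24² + 4·481 = 576 + 1924 = 2500; √2500 = 50.
q = (−24 + 50)/2 = 13, and p = q + 24 = 37.
Check: 13 · 37 = 481.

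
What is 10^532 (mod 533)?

510

10^1 ≡ 10 (mod 533)
10^2 ≡ 10^2 = 100 ≡ 100 (mod 533)
10^4 ≡ 100^2 = 10000 ≡ 406 (mod 533)
10^8 ≡ 406^2 = 164836 ≡ 139 (mod 533)
10^16 ≡ 139^2 = 19321 ≡ 133 (mod 533)
10^32 ≡ 133^2 = 17689 ≡ 100 (mod 533)
10^64 ≡ 100^2 = 10000 ≡ 406 (mod 533)
10^128 ≡ 406^2 = 164836 ≡ 139 (mod 533)
10^256 ≡ 139^2 = 19321 ≡ 133 (mod 533)
10^512 ≡ 133^2 = 17689 ≡ 100 (mod 533)
532 = 512 + 16 + 4 in binary powers of 2.
So 10^532 ≡ 100 · 133 · 406 ≡ 510 (mod 533).
Since 510 ≠ 1, base 10 is a Fermat witness: 533 is composite.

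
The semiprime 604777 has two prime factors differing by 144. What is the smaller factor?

709

Since p = q + 144, we have 604777 = q(q + 144), so q² + 144q − 604777 = 0.
Discriminant: 144² + 4·604777 = 20736 + 2419108 = 2439844; √2439844 = 1562.
q = (−144 + 1562)/2 = 709, and p = q + 144 = 853.
Check: 709 · 853 = 604777.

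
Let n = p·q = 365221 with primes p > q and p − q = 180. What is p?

Since p = q + 180, we have 365221 = q(q + 180), so q² + 180q − 365221 = 0.
Discriminant: 180² + 4·365221 = 32400 + 1460884 = 1493284; √1493284 = 1222.
q = (−180 + 1222)/2 = 521, and p = q + 180 = 701.
Check: 521 · 701 = 365221.

701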